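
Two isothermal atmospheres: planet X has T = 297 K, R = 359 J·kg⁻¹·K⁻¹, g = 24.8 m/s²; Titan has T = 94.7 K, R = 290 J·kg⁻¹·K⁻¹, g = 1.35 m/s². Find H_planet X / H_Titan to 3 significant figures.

H = RT/g for each body.
H_planet X = 359 × 297 / 24.8 = 4299.3 m.
H_Titan = 290 × 94.7 / 1.35 = 20343 m.
H_planet X/H_Titan = 4299.3/20343 = 0.21134.

H_planet X/H_Titan ≈ 0.211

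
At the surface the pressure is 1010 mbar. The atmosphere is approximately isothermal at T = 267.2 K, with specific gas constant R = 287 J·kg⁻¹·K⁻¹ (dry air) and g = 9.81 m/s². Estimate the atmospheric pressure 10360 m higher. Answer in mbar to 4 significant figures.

P ≈ 268.4 mbar

Scale height: H = RT/g = 287 × 267.2 / 9.81 = 7817.2 m.
Barometric formula: P = P₀ exp(−z/H).
z/H = 10360/7817.2 = 1.3253; exp(−1.3253) = 0.26572.
P = 1010 × 0.26572 = 268.38 mbar.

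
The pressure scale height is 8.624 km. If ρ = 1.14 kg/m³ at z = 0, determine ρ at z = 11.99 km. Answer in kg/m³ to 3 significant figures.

In an isothermal atmosphere, density decays like pressure: ρ = ρ₀ exp(−z/H).
z/H = 11990/8624.0 = 1.3903; exp(−1.3903) = 0.24900.
ρ = 1.14 × 0.24900 = 0.28386 kg/m³.

ρ ≈ 0.284 kg/m³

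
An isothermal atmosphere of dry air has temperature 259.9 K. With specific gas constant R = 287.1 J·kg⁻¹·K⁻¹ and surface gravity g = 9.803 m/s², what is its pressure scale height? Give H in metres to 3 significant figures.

The scale height of an isothermal atmosphere is H = RT/g.
H = 287.1 × 259.9 / 9.803 = 74617/9.803 = 7611.6 m.

H ≈ 7610 m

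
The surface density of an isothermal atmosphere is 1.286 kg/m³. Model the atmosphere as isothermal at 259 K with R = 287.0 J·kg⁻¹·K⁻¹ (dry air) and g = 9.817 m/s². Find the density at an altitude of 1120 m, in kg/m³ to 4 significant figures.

ρ ≈ 1.109 kg/m³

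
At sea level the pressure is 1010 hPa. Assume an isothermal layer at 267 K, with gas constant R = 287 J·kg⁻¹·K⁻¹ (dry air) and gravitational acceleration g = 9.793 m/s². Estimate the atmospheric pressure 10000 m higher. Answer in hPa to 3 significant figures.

P ≈ 281 hPa

Scale height: H = RT/g = 287 × 267 / 9.793 = 7824.9 m.
Barometric formula: P = P₀ exp(−z/H).
z/H = 10000/7824.9 = 1.2780; exp(−1.2780) = 0.27859.
P = 1010 × 0.27859 = 281.38 hPa.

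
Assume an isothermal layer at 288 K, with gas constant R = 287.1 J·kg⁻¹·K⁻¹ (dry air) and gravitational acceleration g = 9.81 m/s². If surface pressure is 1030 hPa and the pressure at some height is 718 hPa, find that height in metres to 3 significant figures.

z ≈ 3040 m

Scale height: H = RT/g = 287.1 × 288 / 9.81 = 8428.6 m.
Invert the barometric formula: z = H ln(P₀/P).
P₀/P = 1030/718 = 1.4345; ln(1.4345) = 0.36082.
z = 8428.6 × 0.36082 = 3041.2 m.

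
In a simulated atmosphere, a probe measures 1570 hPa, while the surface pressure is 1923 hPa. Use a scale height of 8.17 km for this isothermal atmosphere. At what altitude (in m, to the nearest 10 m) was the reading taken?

Invert the barometric formula: z = H ln(P₀/P).
P₀/P = 1923/1570 = 1.2248; ln(1.2248) = 0.20278.
z = 8170.0 × 0.20278 = 1656.7 m.

z ≈ 1660 m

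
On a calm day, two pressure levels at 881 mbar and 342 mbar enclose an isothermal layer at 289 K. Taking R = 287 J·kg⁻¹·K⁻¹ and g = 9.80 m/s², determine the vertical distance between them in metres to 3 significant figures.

Hypsometric equation: Δz = (R T̄/g) ln(P₁/P₂).
R T̄/g = 287 × 289 / 9.80 = 8463.6 m.
ln(881/342) = ln(2.5760) = 0.94624.
Δz = 8463.6 × 0.94624 = 8008.6 m.

Δz ≈ 8010 m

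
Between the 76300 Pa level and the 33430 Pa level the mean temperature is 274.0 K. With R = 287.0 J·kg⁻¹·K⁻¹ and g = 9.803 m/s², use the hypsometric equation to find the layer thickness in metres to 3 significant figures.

Δz ≈ 6620 m

Hypsometric equation: Δz = (R T̄/g) ln(P₁/P₂).
R T̄/g = 287.0 × 274.0 / 9.803 = 8021.8 m.
ln(76300/33430) = ln(2.2824) = 0.82523.
Δz = 8021.8 × 0.82523 = 6619.8 m.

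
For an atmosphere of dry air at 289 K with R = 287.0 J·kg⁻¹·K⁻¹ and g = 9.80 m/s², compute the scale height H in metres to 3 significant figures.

The scale height of an isothermal atmosphere is H = RT/g.
H = 287.0 × 289 / 9.80 = 82943/9.80 = 8463.6 m.

H ≈ 8460 m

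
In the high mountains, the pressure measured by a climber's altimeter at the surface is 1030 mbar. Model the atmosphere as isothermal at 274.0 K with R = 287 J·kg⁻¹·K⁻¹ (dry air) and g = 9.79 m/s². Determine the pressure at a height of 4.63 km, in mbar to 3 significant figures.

P ≈ 579 mbar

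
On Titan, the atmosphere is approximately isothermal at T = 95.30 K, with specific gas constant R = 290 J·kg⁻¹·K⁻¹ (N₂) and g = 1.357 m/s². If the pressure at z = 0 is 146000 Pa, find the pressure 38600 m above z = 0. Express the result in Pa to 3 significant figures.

P ≈ 21900 Pa

Scale height: H = RT/g = 290 × 95.30 / 1.357 = 20366 m.
Barometric formula: P = P₀ exp(−z/H).
z/H = 38600/20366 = 1.8953; exp(−1.8953) = 0.15027.
P = 146000 × 0.15027 = 21939 Pa.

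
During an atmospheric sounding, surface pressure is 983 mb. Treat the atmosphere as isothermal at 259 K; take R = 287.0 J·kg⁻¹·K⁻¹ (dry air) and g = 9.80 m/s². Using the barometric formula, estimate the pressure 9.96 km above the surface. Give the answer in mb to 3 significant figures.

Scale height: H = RT/g = 287.0 × 259 / 9.80 = 7585.0 m.
Barometric formula: P = P₀ exp(−z/H).
z/H = 9960.0/7585.0 = 1.3131; exp(−1.3131) = 0.26898.
P = 983 × 0.26898 = 264.41 mb.

P ≈ 264 mb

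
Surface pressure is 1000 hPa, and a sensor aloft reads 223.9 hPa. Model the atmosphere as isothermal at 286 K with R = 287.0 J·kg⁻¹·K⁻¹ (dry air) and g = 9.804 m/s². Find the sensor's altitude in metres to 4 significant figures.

Scale height: H = RT/g = 287.0 × 286 / 9.804 = 8372.3 m.
Invert the barometric formula: z = H ln(P₀/P).
P₀/P = 1000/223.9 = 4.4663; ln(4.4663) = 1.4966.
z = 8372.3 × 1.4966 = 12530 m.

z ≈ 12530 m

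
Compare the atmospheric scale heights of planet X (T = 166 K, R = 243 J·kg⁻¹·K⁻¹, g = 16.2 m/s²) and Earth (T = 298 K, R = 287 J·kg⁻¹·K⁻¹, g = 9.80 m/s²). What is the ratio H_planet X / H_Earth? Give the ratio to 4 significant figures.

H = RT/g for each body.
H_planet X = 243 × 166 / 16.2 = 2490.0 m.
H_Earth = 287 × 298 / 9.80 = 8727.1 m.
H_planet X/H_Earth = 2490.0/8727.1 = 0.28532.

H_planet X/H_Earth ≈ 0.2853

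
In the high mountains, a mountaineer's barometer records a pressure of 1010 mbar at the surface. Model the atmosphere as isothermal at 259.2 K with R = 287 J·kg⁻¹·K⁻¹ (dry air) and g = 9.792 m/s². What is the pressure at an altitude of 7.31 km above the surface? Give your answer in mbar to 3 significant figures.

Scale height: H = RT/g = 287 × 259.2 / 9.792 = 7597.1 m.
Barometric formula: P = P₀ exp(−z/H).
z/H = 7310.0/7597.1 = 0.96221; exp(−0.96221) = 0.38205.
P = 1010 × 0.38205 = 385.87 mbar.

P ≈ 386 mbar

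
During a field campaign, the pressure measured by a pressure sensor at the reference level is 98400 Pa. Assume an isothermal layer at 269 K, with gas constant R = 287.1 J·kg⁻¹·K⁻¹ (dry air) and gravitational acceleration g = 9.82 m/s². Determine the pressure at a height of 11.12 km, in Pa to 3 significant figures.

Scale height: H = RT/g = 287.1 × 269 / 9.82 = 7864.6 m.
Barometric formula: P = P₀ exp(−z/H).
z/H = 11120/7864.6 = 1.4139; exp(−1.4139) = 0.24319.
P = 98400 × 0.24319 = 23930 Pa.

P ≈ 23900 Pa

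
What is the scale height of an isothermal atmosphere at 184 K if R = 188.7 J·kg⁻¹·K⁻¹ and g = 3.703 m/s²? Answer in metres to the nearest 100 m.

The scale height of an isothermal atmosphere is H = RT/g.
H = 188.7 × 184 / 3.703 = 34721/3.703 = 9376.5 m.

H ≈ 9400 m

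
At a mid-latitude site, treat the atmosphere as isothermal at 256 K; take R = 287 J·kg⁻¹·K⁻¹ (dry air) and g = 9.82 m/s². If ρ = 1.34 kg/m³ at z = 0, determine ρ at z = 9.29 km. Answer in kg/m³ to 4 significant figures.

ρ ≈ 0.3871 kg/m³

Scale height: H = RT/g = 287 × 256 / 9.82 = 7481.9 m.
In an isothermal atmosphere, density decays like pressure: ρ = ρ₀ exp(−z/H).
z/H = 9290.0/7481.9 = 1.2417; exp(−1.2417) = 0.28889.
ρ = 1.34 × 0.28889 = 0.38711 kg/m³.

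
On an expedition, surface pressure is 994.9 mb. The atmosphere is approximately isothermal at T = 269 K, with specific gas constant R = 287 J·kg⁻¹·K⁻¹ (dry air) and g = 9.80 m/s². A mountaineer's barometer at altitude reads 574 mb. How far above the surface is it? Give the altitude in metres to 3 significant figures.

Scale height: H = RT/g = 287 × 269 / 9.80 = 7877.9 m.
Invert the barometric formula: z = H ln(P₀/P).
P₀/P = 994.9/574 = 1.7333; ln(1.7333) = 0.55003.
z = 7877.9 × 0.55003 = 4333.1 m.

z ≈ 4330 m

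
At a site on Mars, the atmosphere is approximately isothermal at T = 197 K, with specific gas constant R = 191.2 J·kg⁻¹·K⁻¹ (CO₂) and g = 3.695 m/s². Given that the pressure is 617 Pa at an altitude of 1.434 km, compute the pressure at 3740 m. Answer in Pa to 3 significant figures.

Scale height: H = RT/g = 191.2 × 197 / 3.695 = 10194 m.
Between two levels, P₂ = P₁ exp(−Δz/H) with Δz = z₂ − z₁.
Δz = 3740.0 − 1434.0 = 2306.0 m; Δz/H = 2306.0/10194 = 0.22621.
P₂ = 617 × exp(−0.22621) = 617 × 0.79755 = 492.09 Pa.

P ≈ 492 Pa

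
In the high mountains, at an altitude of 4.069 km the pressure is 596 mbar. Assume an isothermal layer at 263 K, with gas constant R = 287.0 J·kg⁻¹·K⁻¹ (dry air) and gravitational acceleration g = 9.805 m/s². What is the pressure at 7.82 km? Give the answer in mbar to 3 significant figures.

P ≈ 366 mbar

Scale height: H = RT/g = 287.0 × 263 / 9.805 = 7698.2 m.
Between two levels, P₂ = P₁ exp(−Δz/H) with Δz = z₂ − z₁.
Δz = 7820.0 − 4069.0 = 3751.0 m; Δz/H = 3751.0/7698.2 = 0.48726.
P₂ = 596 × exp(−0.48726) = 596 × 0.61431 = 366.13 mbar.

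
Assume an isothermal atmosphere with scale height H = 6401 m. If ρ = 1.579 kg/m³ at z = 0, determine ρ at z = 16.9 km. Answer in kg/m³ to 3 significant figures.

ρ ≈ 0.113 kg/m³

In an isothermal atmosphere, density decays like pressure: ρ = ρ₀ exp(−z/H).
z/H = 16900/6401.0 = 2.6402; exp(−2.6402) = 0.071347.
ρ = 1.579 × 0.071347 = 0.11266 kg/m³.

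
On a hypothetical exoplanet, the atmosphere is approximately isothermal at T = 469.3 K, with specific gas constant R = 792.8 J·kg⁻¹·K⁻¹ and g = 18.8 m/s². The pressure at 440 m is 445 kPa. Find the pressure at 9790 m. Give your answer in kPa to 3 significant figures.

P ≈ 277 kPa

Scale height: H = RT/g = 792.8 × 469.3 / 18.8 = 19790 m.
Between two levels, P₂ = P₁ exp(−Δz/H) with Δz = z₂ − z₁.
Δz = 9790.0 − 440.00 = 9350.0 m; Δz/H = 9350.0/19790 = 0.47246.
P₂ = 445 × exp(−0.47246) = 445 × 0.62347 = 277.44 kPa.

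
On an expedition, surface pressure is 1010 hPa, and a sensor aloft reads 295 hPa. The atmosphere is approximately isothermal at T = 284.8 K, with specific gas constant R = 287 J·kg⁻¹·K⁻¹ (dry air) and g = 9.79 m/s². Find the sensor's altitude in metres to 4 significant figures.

Scale height: H = RT/g = 287 × 284.8 / 9.79 = 8349.1 m.
Invert the barometric formula: z = H ln(P₀/P).
P₀/P = 1010/295 = 3.4237; ln(3.4237) = 1.2307.
z = 8349.1 × 1.2307 = 10275 m.

z ≈ 10280 m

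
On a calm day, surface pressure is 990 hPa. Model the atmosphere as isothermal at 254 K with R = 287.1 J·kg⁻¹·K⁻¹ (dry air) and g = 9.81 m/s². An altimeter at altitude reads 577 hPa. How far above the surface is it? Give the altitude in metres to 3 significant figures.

Scale height: H = RT/g = 287.1 × 254 / 9.81 = 7433.6 m.
Invert the barometric formula: z = H ln(P₀/P).
P₀/P = 990/577 = 1.7158; ln(1.7158) = 0.53988.
z = 7433.6 × 0.53988 = 4013.3 m.

z ≈ 4010 m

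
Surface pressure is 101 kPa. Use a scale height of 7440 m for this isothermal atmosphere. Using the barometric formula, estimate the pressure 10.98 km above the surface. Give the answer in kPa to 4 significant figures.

P ≈ 23.09 kPa

Barometric formula: P = P₀ exp(−z/H).
z/H = 10980/7440.0 = 1.4758; exp(−1.4758) = 0.22860.
P = 101 × 0.22860 = 23.089 kPa.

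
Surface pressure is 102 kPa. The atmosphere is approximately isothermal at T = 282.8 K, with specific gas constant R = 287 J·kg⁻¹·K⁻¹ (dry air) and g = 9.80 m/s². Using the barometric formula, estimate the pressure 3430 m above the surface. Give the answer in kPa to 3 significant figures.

Scale height: H = RT/g = 287 × 282.8 / 9.80 = 8282.0 m.
Barometric formula: P = P₀ exp(−z/H).
z/H = 3430.0/8282.0 = 0.41415; exp(−0.41415) = 0.66090.
P = 102 × 0.66090 = 67.412 kPa.

P ≈ 67.4 kPa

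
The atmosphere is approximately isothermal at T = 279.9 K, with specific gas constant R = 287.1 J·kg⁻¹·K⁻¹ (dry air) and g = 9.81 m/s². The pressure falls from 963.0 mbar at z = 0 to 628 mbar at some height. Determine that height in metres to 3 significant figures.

Scale height: H = RT/g = 287.1 × 279.9 / 9.81 = 8191.6 m.
Invert the barometric formula: z = H ln(P₀/P).
P₀/P = 963.0/628 = 1.5334; ln(1.5334) = 0.42749.
z = 8191.6 × 0.42749 = 3501.8 m.

z ≈ 3500 m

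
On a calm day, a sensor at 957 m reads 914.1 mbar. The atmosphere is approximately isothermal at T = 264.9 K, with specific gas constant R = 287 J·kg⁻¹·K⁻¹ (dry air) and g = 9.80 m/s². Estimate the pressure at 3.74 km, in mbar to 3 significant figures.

P ≈ 639 mbar

Scale height: H = RT/g = 287 × 264.9 / 9.80 = 7757.8 m.
Between two levels, P₂ = P₁ exp(−Δz/H) with Δz = z₂ − z₁.
Δz = 3740.0 − 957.00 = 2783.0 m; Δz/H = 2783.0/7757.8 = 0.35874.
P₂ = 914.1 × exp(−0.35874) = 914.1 × 0.69856 = 638.55 mbar.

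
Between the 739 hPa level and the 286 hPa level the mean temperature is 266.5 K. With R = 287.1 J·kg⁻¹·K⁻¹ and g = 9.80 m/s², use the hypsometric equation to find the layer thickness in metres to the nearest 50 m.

Hypsometric equation: Δz = (R T̄/g) ln(P₁/P₂).
R T̄/g = 287.1 × 266.5 / 9.80 = 7807.4 m.
ln(739/286) = ln(2.5839) = 0.94930.
Δz = 7807.4 × 0.94930 = 7411.6 m.

Δz ≈ 7400 m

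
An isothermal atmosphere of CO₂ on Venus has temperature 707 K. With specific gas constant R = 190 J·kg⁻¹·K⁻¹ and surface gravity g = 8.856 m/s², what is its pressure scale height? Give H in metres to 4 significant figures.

The scale height of an isothermal atmosphere is H = RT/g.
H = 190 × 707 / 8.856 = 134330/8.856 = 15168 m.

H ≈ 15170 m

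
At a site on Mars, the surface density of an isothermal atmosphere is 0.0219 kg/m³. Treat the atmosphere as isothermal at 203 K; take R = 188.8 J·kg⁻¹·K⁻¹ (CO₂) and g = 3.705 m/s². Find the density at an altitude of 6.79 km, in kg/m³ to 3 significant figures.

Scale height: H = RT/g = 188.8 × 203 / 3.705 = 10345 m.
In an isothermal atmosphere, density decays like pressure: ρ = ρ₀ exp(−z/H).
z/H = 6790.0/10345 = 0.65636; exp(−0.65636) = 0.51874.
ρ = 0.0219 × 0.51874 = 0.011360 kg/m³.

ρ ≈ 0.0114 kg/m³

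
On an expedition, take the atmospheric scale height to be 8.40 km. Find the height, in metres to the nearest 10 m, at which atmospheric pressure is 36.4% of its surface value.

z ≈ 8490 m

Set P/P₀ = exp(−z/H) = 0.364, so z = −H ln(0.364).
−ln(0.364) = 1.0106; z = 8400.0 × 1.0106 = 8489.0 m.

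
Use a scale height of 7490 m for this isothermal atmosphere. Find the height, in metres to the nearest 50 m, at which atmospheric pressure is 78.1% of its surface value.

z ≈ 1850 m

Set P/P₀ = exp(−z/H) = 0.781, so z = −H ln(0.781).
−ln(0.781) = 0.24718; z = 7490.0 × 0.24718 = 1851.4 m.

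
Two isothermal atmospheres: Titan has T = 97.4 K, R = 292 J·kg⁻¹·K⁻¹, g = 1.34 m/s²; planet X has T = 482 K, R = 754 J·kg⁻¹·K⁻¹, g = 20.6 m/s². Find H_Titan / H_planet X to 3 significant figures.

H_Titan/H_planet X ≈ 1.20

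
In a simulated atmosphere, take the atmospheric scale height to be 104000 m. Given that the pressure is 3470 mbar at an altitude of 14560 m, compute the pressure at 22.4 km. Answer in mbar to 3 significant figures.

P ≈ 3220 mbar

Between two levels, P₂ = P₁ exp(−Δz/H) with Δz = z₂ − z₁.
Δz = 22400 − 14560 = 7840.0 m; Δz/H = 7840.0/104000 = 0.075385.
P₂ = 3470 × exp(−0.075385) = 3470 × 0.92739 = 3218.0 mbar.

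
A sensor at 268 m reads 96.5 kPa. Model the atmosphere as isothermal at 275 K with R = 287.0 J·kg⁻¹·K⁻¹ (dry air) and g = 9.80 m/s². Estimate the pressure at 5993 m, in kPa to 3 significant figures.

P ≈ 47.4 kPa

Scale height: H = RT/g = 287.0 × 275 / 9.80 = 8053.6 m.
Between two levels, P₂ = P₁ exp(−Δz/H) with Δz = z₂ − z₁.
Δz = 5993.0 − 268.00 = 5725.0 m; Δz/H = 5725.0/8053.6 = 0.71086.
P₂ = 96.5 × exp(−0.71086) = 96.5 × 0.49122 = 47.403 kPa.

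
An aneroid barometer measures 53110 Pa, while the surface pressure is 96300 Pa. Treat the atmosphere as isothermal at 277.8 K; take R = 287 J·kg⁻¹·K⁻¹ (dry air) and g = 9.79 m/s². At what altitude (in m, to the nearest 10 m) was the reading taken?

z ≈ 4850 m

Scale height: H = RT/g = 287 × 277.8 / 9.79 = 8143.9 m.
Invert the barometric formula: z = H ln(P₀/P).
P₀/P = 96300/53110 = 1.8132; ln(1.8132) = 0.59509.
z = 8143.9 × 0.59509 = 4846.4 m.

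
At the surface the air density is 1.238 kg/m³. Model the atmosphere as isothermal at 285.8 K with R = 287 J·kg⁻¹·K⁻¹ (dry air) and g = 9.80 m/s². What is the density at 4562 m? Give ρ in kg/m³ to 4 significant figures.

Scale height: H = RT/g = 287 × 285.8 / 9.80 = 8369.9 m.
In an isothermal atmosphere, density decays like pressure: ρ = ρ₀ exp(−z/H).
z/H = 4562.0/8369.9 = 0.54505; exp(−0.54505) = 0.57981.
ρ = 1.238 × 0.57981 = 0.71780 kg/m³.

ρ ≈ 0.7178 kg/m³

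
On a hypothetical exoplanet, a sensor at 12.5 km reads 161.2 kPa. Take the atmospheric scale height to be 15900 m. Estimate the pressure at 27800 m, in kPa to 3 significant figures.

Between two levels, P₂ = P₁ exp(−Δz/H) with Δz = z₂ − z₁.
Δz = 27800 − 12500 = 15300 m; Δz/H = 15300/15900 = 0.96226.
P₂ = 161.2 × exp(−0.96226) = 161.2 × 0.38203 = 61.583 kPa.

P ≈ 61.6 kPa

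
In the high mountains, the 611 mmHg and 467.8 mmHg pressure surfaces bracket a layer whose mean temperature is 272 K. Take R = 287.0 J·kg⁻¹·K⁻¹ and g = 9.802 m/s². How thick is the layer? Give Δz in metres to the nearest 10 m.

Hypsometric equation: Δz = (R T̄/g) ln(P₁/P₂).
R T̄/g = 287.0 × 272 / 9.802 = 7964.1 m.
ln(611/467.8) = ln(1.3061) = 0.26705.
Δz = 7964.1 × 0.26705 = 2126.8 m.

Δz ≈ 2130 m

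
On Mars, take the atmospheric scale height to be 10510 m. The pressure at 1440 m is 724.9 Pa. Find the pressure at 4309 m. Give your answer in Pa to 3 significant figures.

Between two levels, P₂ = P₁ exp(−Δz/H) with Δz = z₂ − z₁.
Δz = 4309.0 − 1440.0 = 2869.0 m; Δz/H = 2869.0/10510 = 0.27298.
P₂ = 724.9 × exp(−0.27298) = 724.9 × 0.76111 = 551.73 Pa.

P ≈ 552 Pa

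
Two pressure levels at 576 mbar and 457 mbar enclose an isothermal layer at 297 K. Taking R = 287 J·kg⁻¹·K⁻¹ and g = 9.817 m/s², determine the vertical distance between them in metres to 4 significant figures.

Δz ≈ 2009 m

Hypsometric equation: Δz = (R T̄/g) ln(P₁/P₂).
R T̄/g = 287 × 297 / 9.817 = 8682.8 m.
ln(576/457) = ln(1.2604) = 0.23143.
Δz = 8682.8 × 0.23143 = 2009.5 m.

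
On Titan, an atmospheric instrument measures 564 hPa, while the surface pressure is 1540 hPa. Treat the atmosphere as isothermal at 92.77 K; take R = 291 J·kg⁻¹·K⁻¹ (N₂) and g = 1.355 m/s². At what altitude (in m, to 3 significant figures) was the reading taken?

z ≈ 20000 m

Scale height: H = RT/g = 291 × 92.77 / 1.355 = 19923 m.
Invert the barometric formula: z = H ln(P₀/P).
P₀/P = 1540/564 = 2.7305; ln(2.7305) = 1.0045.
z = 19923 × 1.0045 = 20013 m.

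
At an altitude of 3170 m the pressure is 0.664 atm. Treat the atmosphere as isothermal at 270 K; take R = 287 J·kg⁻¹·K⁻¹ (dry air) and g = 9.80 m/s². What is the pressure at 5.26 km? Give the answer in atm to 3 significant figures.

P ≈ 0.510 atm

Scale height: H = RT/g = 287 × 270 / 9.80 = 7907.1 m.
Between two levels, P₂ = P₁ exp(−Δz/H) with Δz = z₂ − z₁.
Δz = 5260.0 − 3170.0 = 2090.0 m; Δz/H = 2090.0/7907.1 = 0.26432.
P₂ = 0.664 × exp(−0.26432) = 0.664 × 0.76773 = 0.50977 atm.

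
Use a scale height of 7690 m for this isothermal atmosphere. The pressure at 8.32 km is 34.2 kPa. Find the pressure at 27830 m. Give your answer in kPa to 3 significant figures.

P ≈ 2.71 kPa

Between two levels, P₂ = P₁ exp(−Δz/H) with Δz = z₂ − z₁.
Δz = 27830 − 8320.0 = 19510 m; Δz/H = 19510/7690.0 = 2.5371.
P₂ = 34.2 × exp(−2.5371) = 34.2 × 0.079095 = 2.7050 kPa.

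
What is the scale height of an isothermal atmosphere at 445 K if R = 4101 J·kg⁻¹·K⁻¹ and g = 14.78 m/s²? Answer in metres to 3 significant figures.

H ≈ 123000 m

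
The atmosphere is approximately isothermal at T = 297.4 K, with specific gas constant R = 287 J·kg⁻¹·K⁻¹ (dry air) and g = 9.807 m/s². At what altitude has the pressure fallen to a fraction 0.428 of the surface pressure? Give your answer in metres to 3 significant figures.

z ≈ 7390 m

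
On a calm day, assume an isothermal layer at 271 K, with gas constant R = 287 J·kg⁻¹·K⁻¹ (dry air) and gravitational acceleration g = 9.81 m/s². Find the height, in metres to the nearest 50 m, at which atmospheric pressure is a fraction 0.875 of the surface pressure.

z ≈ 1050 m

Scale height: H = RT/g = 287 × 271 / 9.81 = 7928.3 m.
Set P/P₀ = exp(−z/H) = 0.875, so z = −H ln(0.875).
−ln(0.875) = 0.13353; z = 7928.3 × 0.13353 = 1058.7 m.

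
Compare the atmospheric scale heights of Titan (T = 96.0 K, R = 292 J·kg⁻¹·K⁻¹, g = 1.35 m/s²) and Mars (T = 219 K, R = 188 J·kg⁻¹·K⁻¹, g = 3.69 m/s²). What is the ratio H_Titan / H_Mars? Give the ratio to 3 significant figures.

H_Titan/H_Mars ≈ 1.86

H = RT/g for each body.
H_Titan = 292 × 96.0 / 1.35 = 20764 m.
H_Mars = 188 × 219 / 3.69 = 11158 m.
H_Titan/H_Mars = 20764/11158 = 1.8609.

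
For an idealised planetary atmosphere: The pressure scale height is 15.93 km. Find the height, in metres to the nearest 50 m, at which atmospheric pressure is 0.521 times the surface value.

z ≈ 10400 m

Set P/P₀ = exp(−z/H) = 0.521, so z = −H ln(0.521).
−ln(0.521) = 0.65201; z = 15930 × 0.65201 = 10387 m.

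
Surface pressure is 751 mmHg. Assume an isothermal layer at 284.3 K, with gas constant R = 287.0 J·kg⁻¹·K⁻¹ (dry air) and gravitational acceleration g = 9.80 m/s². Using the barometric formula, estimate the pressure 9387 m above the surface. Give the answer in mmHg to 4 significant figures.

P ≈ 243.2 mmHg

Scale height: H = RT/g = 287.0 × 284.3 / 9.80 = 8325.9 m.
Barometric formula: P = P₀ exp(−z/H).
z/H = 9387.0/8325.9 = 1.1274; exp(−1.1274) = 0.32387.
P = 751 × 0.32387 = 243.23 mmHg.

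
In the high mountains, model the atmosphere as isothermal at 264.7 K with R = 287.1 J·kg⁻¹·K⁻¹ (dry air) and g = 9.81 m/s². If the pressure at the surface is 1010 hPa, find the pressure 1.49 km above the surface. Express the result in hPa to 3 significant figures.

P ≈ 833 hPa

Scale height: H = RT/g = 287.1 × 264.7 / 9.81 = 7746.7 m.
Barometric formula: P = P₀ exp(−z/H).
z/H = 1490.0/7746.7 = 0.19234; exp(−0.19234) = 0.82503.
P = 1010 × 0.82503 = 833.28 hPa.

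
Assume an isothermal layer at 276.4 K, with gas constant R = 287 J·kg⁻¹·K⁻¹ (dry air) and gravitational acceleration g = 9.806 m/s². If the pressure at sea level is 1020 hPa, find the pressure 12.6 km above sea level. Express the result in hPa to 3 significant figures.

Scale height: H = RT/g = 287 × 276.4 / 9.806 = 8089.6 m.
Barometric formula: P = P₀ exp(−z/H).
z/H = 12600/8089.6 = 1.5576; exp(−1.5576) = 0.21064.
P = 1020 × 0.21064 = 214.85 hPa.

P ≈ 215 hPa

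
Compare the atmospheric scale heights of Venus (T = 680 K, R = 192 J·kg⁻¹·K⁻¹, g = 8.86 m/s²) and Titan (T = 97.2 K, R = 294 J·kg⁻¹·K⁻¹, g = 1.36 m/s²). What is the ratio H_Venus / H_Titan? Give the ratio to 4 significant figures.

H_Venus/H_Titan ≈ 0.7013

H = RT/g for each body.
H_Venus = 192 × 680 / 8.86 = 14736 m.
H_Titan = 294 × 97.2 / 1.36 = 21012 m.
H_Venus/H_Titan = 14736/21012 = 0.70131.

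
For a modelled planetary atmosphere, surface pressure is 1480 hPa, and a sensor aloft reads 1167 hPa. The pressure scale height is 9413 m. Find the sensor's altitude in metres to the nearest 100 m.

z ≈ 2200 m

Invert the barometric formula: z = H ln(P₀/P).
P₀/P = 1480/1167 = 1.2682; ln(1.2682) = 0.23760.
z = 9413.0 × 0.23760 = 2236.5 m.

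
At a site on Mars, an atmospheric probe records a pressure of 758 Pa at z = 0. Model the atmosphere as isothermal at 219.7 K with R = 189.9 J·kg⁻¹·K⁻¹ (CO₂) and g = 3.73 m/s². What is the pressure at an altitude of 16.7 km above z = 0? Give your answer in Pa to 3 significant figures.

P ≈ 170 Pa

Scale height: H = RT/g = 189.9 × 219.7 / 3.73 = 11185 m.
Barometric formula: P = P₀ exp(−z/H).
z/H = 16700/11185 = 1.4931; exp(−1.4931) = 0.22468.
P = 758 × 0.22468 = 170.31 Pa.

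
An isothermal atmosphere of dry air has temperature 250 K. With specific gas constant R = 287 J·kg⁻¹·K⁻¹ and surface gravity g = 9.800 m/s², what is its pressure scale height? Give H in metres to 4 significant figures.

The scale height of an isothermal atmosphere is H = RT/g.
H = 287 × 250 / 9.800 = 71750/9.800 = 7321.4 m.

H ≈ 7321 m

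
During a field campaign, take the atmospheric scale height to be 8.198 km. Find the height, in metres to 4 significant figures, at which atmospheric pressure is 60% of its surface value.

z ≈ 4188 m

Set P/P₀ = exp(−z/H) = 0.6, so z = −H ln(0.6).
−ln(0.6) = 0.51083; z = 8198.0 × 0.51083 = 4187.8 m.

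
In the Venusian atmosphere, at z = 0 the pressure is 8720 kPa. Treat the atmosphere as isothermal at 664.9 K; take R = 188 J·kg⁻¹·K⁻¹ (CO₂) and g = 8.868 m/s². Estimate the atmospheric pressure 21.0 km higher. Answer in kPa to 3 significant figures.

Scale height: H = RT/g = 188 × 664.9 / 8.868 = 14096 m.
Barometric formula: P = P₀ exp(−z/H).
z/H = 21000/14096 = 1.4898; exp(−1.4898) = 0.22542.
P = 8720 × 0.22542 = 1965.7 kPa.

P ≈ 1970 kPa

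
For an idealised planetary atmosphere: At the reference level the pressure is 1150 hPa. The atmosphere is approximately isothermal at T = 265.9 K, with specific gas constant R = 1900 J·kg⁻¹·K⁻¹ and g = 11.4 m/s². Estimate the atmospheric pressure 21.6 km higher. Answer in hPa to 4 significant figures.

P ≈ 706.4 hPa

Scale height: H = RT/g = 1900 × 265.9 / 11.4 = 44317 m.
Barometric formula: P = P₀ exp(−z/H).
z/H = 21600/44317 = 0.48740; exp(−0.48740) = 0.61422.
P = 1150 × 0.61422 = 706.35 hPa.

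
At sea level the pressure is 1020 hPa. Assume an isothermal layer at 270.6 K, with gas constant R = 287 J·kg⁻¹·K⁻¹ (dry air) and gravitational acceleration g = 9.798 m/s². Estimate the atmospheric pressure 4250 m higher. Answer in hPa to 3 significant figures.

P ≈ 597 hPa

Scale height: H = RT/g = 287 × 270.6 / 9.798 = 7926.3 m.
Barometric formula: P = P₀ exp(−z/H).
z/H = 4250.0/7926.3 = 0.53619; exp(−0.53619) = 0.58497.
P = 1020 × 0.58497 = 596.67 hPa.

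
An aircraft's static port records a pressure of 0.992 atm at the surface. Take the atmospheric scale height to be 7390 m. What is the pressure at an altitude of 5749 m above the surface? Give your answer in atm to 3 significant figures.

Barometric formula: P = P₀ exp(−z/H).
z/H = 5749.0/7390.0 = 0.77794; exp(−0.77794) = 0.45935.
P = 0.992 × 0.45935 = 0.45568 atm.

P ≈ 0.456 atm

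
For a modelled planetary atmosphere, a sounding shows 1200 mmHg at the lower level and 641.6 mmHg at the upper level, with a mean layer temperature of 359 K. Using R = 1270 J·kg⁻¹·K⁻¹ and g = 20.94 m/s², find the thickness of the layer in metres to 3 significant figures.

Hypsometric equation: Δz = (R T̄/g) ln(P₁/P₂).
R T̄/g = 1270 × 359 / 20.94 = 21773 m.
ln(1200/641.6) = ln(1.8703) = 0.62610.
Δz = 21773 × 0.62610 = 13632 m.

Δz ≈ 13600 m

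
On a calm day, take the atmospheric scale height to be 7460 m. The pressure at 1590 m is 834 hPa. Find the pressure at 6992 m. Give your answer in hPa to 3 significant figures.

P ≈ 404 hPa

Between two levels, P₂ = P₁ exp(−Δz/H) with Δz = z₂ − z₁.
Δz = 6992.0 − 1590.0 = 5402.0 m; Δz/H = 5402.0/7460.0 = 0.72413.
P₂ = 834 × exp(−0.72413) = 834 × 0.48475 = 404.28 hPa.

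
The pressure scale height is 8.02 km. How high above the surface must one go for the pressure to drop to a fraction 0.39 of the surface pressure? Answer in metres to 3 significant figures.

z ≈ 7550 m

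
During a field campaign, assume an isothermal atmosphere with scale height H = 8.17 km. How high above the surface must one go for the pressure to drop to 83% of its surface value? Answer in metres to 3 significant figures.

Set P/P₀ = exp(−z/H) = 0.83, so z = −H ln(0.83).
−ln(0.83) = 0.18633; z = 8170.0 × 0.18633 = 1522.3 m.

z ≈ 1520 m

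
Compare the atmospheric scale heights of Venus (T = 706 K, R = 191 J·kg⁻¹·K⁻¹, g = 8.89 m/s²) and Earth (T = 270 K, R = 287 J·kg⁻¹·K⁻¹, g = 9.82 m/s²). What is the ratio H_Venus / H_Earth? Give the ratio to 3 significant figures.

H_Venus/H_Earth ≈ 1.92

H = RT/g for each body.
H_Venus = 191 × 706 / 8.89 = 15168 m.
H_Earth = 287 × 270 / 9.82 = 7891.0 m.
H_Venus/H_Earth = 15168/7891.0 = 1.9222.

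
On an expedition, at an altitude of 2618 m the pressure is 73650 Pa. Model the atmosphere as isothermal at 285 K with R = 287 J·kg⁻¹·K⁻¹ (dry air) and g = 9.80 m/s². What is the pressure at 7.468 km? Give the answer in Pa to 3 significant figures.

Scale height: H = RT/g = 287 × 285 / 9.80 = 8346.4 m.
Between two levels, P₂ = P₁ exp(−Δz/H) with Δz = z₂ − z₁.
Δz = 7468.0 − 2618.0 = 4850.0 m; Δz/H = 4850.0/8346.4 = 0.58109.
P₂ = 73650 × exp(−0.58109) = 73650 × 0.55929 = 41192 Pa.

P ≈ 41200 Pa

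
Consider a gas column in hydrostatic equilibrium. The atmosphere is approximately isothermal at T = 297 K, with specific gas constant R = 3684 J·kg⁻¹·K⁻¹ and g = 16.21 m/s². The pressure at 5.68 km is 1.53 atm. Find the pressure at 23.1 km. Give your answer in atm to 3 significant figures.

Scale height: H = RT/g = 3684 × 297 / 16.21 = 67498 m.
Between two levels, P₂ = P₁ exp(−Δz/H) with Δz = z₂ − z₁.
Δz = 23100 − 5680.0 = 17420 m; Δz/H = 17420/67498 = 0.25808.
P₂ = 1.53 × exp(−0.25808) = 1.53 × 0.77253 = 1.1820 atm.

P ≈ 1.18 atm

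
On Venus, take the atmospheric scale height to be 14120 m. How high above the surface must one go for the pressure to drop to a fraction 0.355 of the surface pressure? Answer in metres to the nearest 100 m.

Set P/P₀ = exp(−z/H) = 0.355, so z = −H ln(0.355).
−ln(0.355) = 1.0356; z = 14120 × 1.0356 = 14623 m.

z ≈ 14600 m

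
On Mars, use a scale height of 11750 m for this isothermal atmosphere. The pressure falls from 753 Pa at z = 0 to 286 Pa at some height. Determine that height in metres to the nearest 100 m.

Invert the barometric formula: z = H ln(P₀/P).
P₀/P = 753/286 = 2.6329; ln(2.6329) = 0.96809.
z = 11750 × 0.96809 = 11375 m.

z ≈ 11400 m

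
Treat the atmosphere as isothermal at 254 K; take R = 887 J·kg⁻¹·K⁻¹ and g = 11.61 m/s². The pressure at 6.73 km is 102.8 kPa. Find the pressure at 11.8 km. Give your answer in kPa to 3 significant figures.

P ≈ 79.2 kPa

Scale height: H = RT/g = 887 × 254 / 11.61 = 19406 m.
Between two levels, P₂ = P₁ exp(−Δz/H) with Δz = z₂ − z₁.
Δz = 11800 − 6730.0 = 5070.0 m; Δz/H = 5070.0/19406 = 0.26126.
P₂ = 102.8 × exp(−0.26126) = 102.8 × 0.77008 = 79.164 kPa.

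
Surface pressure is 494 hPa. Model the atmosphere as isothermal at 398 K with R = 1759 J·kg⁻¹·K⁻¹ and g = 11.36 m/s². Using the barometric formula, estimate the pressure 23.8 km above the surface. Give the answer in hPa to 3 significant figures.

P ≈ 336 hPa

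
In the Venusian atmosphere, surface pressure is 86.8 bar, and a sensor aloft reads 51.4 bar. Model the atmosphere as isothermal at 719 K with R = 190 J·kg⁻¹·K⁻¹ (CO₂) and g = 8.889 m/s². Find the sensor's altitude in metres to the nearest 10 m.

z ≈ 8050 m

Scale height: H = RT/g = 190 × 719 / 8.889 = 15368 m.
Invert the barometric formula: z = H ln(P₀/P).
P₀/P = 86.8/51.4 = 1.6887; ln(1.6887) = 0.52396.
z = 15368 × 0.52396 = 8052.2 m.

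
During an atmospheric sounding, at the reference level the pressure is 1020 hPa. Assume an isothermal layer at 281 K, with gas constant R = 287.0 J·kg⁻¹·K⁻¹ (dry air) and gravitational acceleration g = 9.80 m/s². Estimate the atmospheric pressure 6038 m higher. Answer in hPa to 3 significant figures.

P ≈ 490 hPa

Scale height: H = RT/g = 287.0 × 281 / 9.80 = 8229.3 m.
Barometric formula: P = P₀ exp(−z/H).
z/H = 6038.0/8229.3 = 0.73372; exp(−0.73372) = 0.48012.
P = 1020 × 0.48012 = 489.72 hPa.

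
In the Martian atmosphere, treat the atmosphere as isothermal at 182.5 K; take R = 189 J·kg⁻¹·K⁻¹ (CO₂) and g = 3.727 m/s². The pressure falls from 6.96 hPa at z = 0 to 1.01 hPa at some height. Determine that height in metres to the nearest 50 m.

Scale height: H = RT/g = 189 × 182.5 / 3.727 = 9254.8 m.
Invert the barometric formula: z = H ln(P₀/P).
P₀/P = 6.96/1.01 = 6.8911; ln(6.8911) = 1.9302.
z = 9254.8 × 1.9302 = 17864 m.

z ≈ 17850 m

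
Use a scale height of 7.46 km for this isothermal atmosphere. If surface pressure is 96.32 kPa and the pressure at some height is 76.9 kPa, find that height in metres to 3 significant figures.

z ≈ 1680 m

Invert the barometric formula: z = H ln(P₀/P).
P₀/P = 96.32/76.9 = 1.2525; ln(1.2525) = 0.22514.
z = 7460.0 × 0.22514 = 1679.5 m.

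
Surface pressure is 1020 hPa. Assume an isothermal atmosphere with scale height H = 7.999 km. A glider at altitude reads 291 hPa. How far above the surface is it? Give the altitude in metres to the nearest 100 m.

z ≈ 10000 m

Invert the barometric formula: z = H ln(P₀/P).
P₀/P = 1020/291 = 3.5052; ln(3.5052) = 1.2542.
z = 7999.0 × 1.2542 = 10032 m.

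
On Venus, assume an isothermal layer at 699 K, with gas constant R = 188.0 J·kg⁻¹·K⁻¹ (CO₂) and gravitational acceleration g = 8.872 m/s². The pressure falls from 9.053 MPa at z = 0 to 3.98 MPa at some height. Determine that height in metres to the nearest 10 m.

z ≈ 12170 m

Scale height: H = RT/g = 188.0 × 699 / 8.872 = 14812 m.
Invert the barometric formula: z = H ln(P₀/P).
P₀/P = 9.053/3.98 = 2.2746; ln(2.2746) = 0.82180.
z = 14812 × 0.82180 = 12173 m.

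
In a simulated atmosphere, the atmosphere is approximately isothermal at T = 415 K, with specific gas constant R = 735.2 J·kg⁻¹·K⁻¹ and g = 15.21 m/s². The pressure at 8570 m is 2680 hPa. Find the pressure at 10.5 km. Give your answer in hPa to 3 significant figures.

Scale height: H = RT/g = 735.2 × 415 / 15.21 = 20060 m.
Between two levels, P₂ = P₁ exp(−Δz/H) with Δz = z₂ − z₁.
Δz = 10500 − 8570.0 = 1930.0 m; Δz/H = 1930.0/20060 = 0.096211.
P₂ = 2680 × exp(−0.096211) = 2680 × 0.90827 = 2434.2 hPa.

P ≈ 2430 hPa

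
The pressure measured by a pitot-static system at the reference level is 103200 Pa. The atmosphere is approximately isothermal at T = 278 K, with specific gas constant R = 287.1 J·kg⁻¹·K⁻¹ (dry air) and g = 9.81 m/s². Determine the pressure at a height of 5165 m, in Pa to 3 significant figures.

P ≈ 54700 Pa

Scale height: H = RT/g = 287.1 × 278 / 9.81 = 8136.0 m.
Barometric formula: P = P₀ exp(−z/H).
z/H = 5165.0/8136.0 = 0.63483; exp(−0.63483) = 0.53003.
P = 103200 × 0.53003 = 54699 Pa.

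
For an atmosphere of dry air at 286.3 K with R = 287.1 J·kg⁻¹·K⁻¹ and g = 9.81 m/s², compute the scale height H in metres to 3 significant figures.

The scale height of an isothermal atmosphere is H = RT/g.
H = 287.1 × 286.3 / 9.81 = 82197/9.81 = 8378.9 m.

H ≈ 8380 m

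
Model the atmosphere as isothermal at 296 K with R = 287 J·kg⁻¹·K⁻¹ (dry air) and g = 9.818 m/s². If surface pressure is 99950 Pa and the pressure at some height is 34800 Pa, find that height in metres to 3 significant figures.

Scale height: H = RT/g = 287 × 296 / 9.818 = 8652.7 m.
Invert the barometric formula: z = H ln(P₀/P).
P₀/P = 99950/34800 = 2.8721; ln(2.8721) = 1.0550.
z = 8652.7 × 1.0550 = 9128.6 m.

z ≈ 9130 m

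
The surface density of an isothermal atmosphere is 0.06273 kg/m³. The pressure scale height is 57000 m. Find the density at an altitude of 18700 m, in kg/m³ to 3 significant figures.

ρ ≈ 0.0452 kg/m³

In an isothermal atmosphere, density decays like pressure: ρ = ρ₀ exp(−z/H).
z/H = 18700/57000 = 0.32807; exp(−0.32807) = 0.72031.
ρ = 0.06273 × 0.72031 = 0.045185 kg/m³.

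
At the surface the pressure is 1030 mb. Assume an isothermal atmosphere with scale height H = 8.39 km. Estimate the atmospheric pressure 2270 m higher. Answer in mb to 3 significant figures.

Barometric formula: P = P₀ exp(−z/H).
z/H = 2270.0/8390.0 = 0.27056; exp(−0.27056) = 0.76295.
P = 1030 × 0.76295 = 785.84 mb.

P ≈ 786 mb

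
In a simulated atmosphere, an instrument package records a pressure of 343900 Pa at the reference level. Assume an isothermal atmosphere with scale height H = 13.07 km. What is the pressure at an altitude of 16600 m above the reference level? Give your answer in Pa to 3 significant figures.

Barometric formula: P = P₀ exp(−z/H).
z/H = 16600/13070 = 1.2701; exp(−1.2701) = 0.28080.
P = 343900 × 0.28080 = 96567 Pa.

P ≈ 96600 Pa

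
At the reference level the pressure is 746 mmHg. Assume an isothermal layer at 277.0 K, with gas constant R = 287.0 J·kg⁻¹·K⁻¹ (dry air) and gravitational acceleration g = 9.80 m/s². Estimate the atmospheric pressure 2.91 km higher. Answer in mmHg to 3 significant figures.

Scale height: H = RT/g = 287.0 × 277.0 / 9.80 = 8112.1 m.
Barometric formula: P = P₀ exp(−z/H).
z/H = 2910.0/8112.1 = 0.35872; exp(−0.35872) = 0.69857.
P = 746 × 0.69857 = 521.13 mmHg.

P ≈ 521 mmHg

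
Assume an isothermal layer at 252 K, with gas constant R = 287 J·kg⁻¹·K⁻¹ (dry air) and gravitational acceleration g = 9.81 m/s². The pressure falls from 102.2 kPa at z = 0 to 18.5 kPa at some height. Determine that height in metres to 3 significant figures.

Scale height: H = RT/g = 287 × 252 / 9.81 = 7372.5 m.
Invert the barometric formula: z = H ln(P₀/P).
P₀/P = 102.2/18.5 = 5.5243; ln(5.5243) = 1.7092.
z = 7372.5 × 1.7092 = 12601 m.

z ≈ 12600 m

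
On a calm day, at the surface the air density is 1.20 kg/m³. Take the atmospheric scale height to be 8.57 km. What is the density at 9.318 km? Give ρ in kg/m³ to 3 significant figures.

ρ ≈ 0.405 kg/m³

In an isothermal atmosphere, density decays like pressure: ρ = ρ₀ exp(−z/H).
z/H = 9318.0/8570.0 = 1.0873; exp(−1.0873) = 0.33713.
ρ = 1.20 × 0.33713 = 0.40456 kg/m³.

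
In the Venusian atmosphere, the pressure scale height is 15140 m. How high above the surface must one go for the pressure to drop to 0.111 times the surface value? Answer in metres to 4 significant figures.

z ≈ 33280 m

Set P/P₀ = exp(−z/H) = 0.111, so z = −H ln(0.111).
−ln(0.111) = 2.1982; z = 15140 × 2.1982 = 33281 m.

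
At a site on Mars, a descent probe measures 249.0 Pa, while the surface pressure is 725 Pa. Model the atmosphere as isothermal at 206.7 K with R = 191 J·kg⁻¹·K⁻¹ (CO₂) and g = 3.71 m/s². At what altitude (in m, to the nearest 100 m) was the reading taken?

z ≈ 11400 m

Scale height: H = RT/g = 191 × 206.7 / 3.71 = 10641 m.
Invert the barometric formula: z = H ln(P₀/P).
P₀/P = 725/249.0 = 2.9116; ln(2.9116) = 1.0687.
z = 10641 × 1.0687 = 11372 m.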